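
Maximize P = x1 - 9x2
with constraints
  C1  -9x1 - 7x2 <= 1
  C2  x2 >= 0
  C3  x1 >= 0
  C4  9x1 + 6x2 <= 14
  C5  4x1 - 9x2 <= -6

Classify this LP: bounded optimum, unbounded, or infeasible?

bounded optimum

Corner points and P = x1 - 9x2:
  (0, 7/3) → P = -21
  (0, 2/3) → P = -6
  (6/7, 22/21) → P = -60/7
The feasible region has finitely many vertices and no improving ray; the maximum is -6 at (0, 2/3).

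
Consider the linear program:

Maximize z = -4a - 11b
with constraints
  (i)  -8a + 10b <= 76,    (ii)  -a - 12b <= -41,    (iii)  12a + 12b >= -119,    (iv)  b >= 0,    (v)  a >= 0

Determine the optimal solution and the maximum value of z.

a = 0, b = 41/12, maximum z = -451/12

Extreme points and z = -4a - 11b:
  (0, 38/5) → z = -418/5
  (41, 0) → z = -164
  (0, 41/12) → z = -451/12
The feasible region is unbounded (it extends along (5, 4), (1, 0)), but z strictly decreases along every unbounded feasible direction, so there is no improving ray and the maximum is attained at a vertex.

The optimum lies where -a - 12b = -41 and a = 0.
Solving simultaneously gives a = 0, b = 41/12.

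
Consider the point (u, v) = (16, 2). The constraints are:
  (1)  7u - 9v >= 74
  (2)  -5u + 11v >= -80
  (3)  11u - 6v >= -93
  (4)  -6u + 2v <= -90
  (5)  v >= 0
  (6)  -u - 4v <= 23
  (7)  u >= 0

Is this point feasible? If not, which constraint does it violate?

(1): 94 ≥ 74 ✓
(2): -58 ≥ -80 ✓
(3): 164 ≥ -93 ✓
(4): -92 ≤ -90 ✓
(5): 2 ≥ 0 ✓
(6): -24 ≤ 23 ✓
(7): 16 ≥ 0 ✓

feasible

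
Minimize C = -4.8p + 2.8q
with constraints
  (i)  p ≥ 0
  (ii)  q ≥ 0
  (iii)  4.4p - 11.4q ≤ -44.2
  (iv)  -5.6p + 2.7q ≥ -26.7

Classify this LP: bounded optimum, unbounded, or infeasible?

Corner points and C = -4.8p + 2.8q:
  (0, 221/57) → C = 3094/285
  (3531/433, 9125/1299) → C = -126482/6495
The feasible region has finitely many vertices and no improving ray; the minimum is -126482/6495 at (3531/433, 9125/1299).

bounded optimum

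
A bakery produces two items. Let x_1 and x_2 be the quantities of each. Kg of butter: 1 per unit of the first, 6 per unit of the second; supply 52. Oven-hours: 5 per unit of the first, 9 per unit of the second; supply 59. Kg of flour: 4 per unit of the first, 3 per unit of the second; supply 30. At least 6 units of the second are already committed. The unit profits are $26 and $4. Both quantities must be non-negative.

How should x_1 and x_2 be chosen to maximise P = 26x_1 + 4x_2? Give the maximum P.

x_1 = 1, x_2 = 6, maximum P = 50

Vertices and P = 26x_1 + 4x_2:
  (0, 59/9) → P = 236/9
  (0, 6) → P = 24
  (1, 6) → P = 50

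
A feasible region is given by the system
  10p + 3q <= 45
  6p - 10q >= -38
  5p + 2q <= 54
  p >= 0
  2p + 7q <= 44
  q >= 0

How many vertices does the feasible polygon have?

5

The feasible vertices (each the meet of two boundaries and inside every other half-plane) are:
  (183/64, 175/32)
  (9/2, 0)
  (0, 19/5)
  (87/31, 170/31)
  (0, 0)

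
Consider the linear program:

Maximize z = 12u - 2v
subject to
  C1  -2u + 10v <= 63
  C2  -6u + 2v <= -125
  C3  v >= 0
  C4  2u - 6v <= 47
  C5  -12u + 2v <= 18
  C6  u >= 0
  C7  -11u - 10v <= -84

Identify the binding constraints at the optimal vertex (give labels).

Corner points and z = 12u - 2v:
  (172/7, 157/14) → z = 1907/7
  (106, 55/2) → z = 1217
  (125/6, 0) → z = 250
  (47/2, 0) → z = 282

The maximum is at (106, 55/2). Substituting into each constraint, equality holds for C1 and C4; the remaining constraints have slack.

C1 and C4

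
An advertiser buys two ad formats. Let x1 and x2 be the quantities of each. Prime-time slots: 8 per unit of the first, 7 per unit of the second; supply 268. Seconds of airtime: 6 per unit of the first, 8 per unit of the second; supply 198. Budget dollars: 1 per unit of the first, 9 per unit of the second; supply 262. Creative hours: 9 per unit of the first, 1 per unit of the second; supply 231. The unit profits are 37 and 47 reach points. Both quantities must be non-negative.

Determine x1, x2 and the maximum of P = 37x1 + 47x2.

Vertices and P = 37x1 + 47x2:
  (0, 0) → P = 0
  (0, 99/4) → P = 4653/4
  (77/3, 0) → P = 2849/3
  (25, 6) → P = 1207

At the optimal vertex, 6x1 + 8x2 = 198 and 9x1 + x2 = 231.
Solving simultaneously gives x1 = 25, x2 = 6.

x1 = 25, x2 = 6, maximum P = 1207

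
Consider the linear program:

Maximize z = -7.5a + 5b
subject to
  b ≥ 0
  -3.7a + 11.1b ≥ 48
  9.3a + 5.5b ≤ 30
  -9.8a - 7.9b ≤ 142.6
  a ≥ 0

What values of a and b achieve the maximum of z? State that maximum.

a = 0, b = 60/11, maximum z = 300/11

The binding constraints are 9.3a + 5.5b = 30 and a = 0.
Solving simultaneously gives a = 0, b = 60/11.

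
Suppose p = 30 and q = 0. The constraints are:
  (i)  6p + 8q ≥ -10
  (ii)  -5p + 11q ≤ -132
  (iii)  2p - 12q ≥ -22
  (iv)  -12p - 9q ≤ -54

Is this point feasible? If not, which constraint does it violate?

(i): 180 ≥ -10 ✓
(ii): -150 ≤ -132 ✓
(iii): 60 ≥ -22 ✓
(iv): -360 ≤ -54 ✓

feasible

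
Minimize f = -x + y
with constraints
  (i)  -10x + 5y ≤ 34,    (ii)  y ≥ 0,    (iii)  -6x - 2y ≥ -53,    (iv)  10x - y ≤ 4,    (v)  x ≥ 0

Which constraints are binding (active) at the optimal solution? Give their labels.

(ii) and (iv)

Vertices and f = -x + y:
  (27/20, 19/2) → f = 163/20
  (0, 34/5) → f = 34/5
  (2/5, 0) → f = -2/5
  (0, 0) → f = 0

The minimum is at (2/5, 0). Substituting into each constraint, equality holds for (ii) and (iv); the remaining constraints have slack.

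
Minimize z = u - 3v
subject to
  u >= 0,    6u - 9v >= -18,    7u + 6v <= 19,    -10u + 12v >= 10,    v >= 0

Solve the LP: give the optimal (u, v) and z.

u = 7/11, v = 80/33, minimum z = -73/11

Vertices and z = u - 3v:
  (0, 2) → z = -6
  (0, 5/6) → z = -5/2
  (7/11, 80/33) → z = -73/11
  (7/6, 65/36) → z = -17/4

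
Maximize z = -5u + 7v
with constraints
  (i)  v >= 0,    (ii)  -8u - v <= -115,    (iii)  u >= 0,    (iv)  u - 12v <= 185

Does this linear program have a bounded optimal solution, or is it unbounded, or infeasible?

unbounded

From the feasible point (115/8, 0), moving in the direction (0, 1) keeps every constraint satisfied while z increases without bound.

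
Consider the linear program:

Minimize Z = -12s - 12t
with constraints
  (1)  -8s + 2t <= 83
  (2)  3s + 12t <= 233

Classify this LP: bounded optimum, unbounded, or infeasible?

From the feasible point (-265/51, 2113/102), moving in the direction (12, -3) keeps every constraint satisfied while Z decreases without bound.

unbounded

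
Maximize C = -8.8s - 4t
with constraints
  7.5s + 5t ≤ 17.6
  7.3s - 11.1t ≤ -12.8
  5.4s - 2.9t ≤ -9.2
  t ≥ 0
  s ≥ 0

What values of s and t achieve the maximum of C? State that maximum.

Extreme points and C = -8.8s - 4t:
  (168/1625, 5468/1625) → C = -116752/8125
  (0, 88/25) → C = -352/25
  (0, 92/29) → C = -368/29

s = 0, t = 92/29, maximum C = -368/29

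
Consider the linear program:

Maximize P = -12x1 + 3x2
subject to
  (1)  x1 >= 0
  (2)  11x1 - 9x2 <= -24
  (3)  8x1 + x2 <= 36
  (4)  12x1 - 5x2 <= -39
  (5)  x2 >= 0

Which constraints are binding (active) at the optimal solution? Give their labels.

Vertices and P = -12x1 + 3x2:
  (0, 36) → P = 108
  (0, 39/5) → P = 117/5
  (141/52, 186/13) → P = 135/13

The maximum is at (0, 36). Substituting into each constraint, equality holds for (1) and (3); the remaining constraints have slack.

(1) and (3)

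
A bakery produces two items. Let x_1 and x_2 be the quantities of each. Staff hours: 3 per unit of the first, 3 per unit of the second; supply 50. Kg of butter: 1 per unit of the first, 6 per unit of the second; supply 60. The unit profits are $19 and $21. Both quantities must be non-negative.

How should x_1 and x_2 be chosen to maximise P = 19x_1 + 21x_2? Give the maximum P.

Vertices and P = 19x_1 + 21x_2:
  (0, 0) → P = 0
  (0, 10) → P = 210
  (50/3, 0) → P = 950/3
  (8, 26/3) → P = 334

x_1 = 8, x_2 = 26/3, maximum P = 334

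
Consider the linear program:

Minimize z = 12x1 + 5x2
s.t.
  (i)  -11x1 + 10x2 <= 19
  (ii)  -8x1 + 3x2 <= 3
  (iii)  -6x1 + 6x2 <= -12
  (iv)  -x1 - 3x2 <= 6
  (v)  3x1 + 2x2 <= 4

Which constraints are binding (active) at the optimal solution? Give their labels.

Extreme points and z = 12x1 + 5x2:
  (0, -2) → z = -10
  (8/5, -2/5) → z = 86/5
  (24/7, -22/7) → z = 178/7

The minimum is at (0, -2). Substituting into each constraint, equality holds for (iii) and (iv); the remaining constraints have slack.

(iii) and (iv)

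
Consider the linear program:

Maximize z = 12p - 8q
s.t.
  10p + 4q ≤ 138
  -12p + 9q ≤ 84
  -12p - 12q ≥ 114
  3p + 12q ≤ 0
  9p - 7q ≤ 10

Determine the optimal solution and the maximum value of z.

p = -113/32, q = -191/32, maximum z = 43/8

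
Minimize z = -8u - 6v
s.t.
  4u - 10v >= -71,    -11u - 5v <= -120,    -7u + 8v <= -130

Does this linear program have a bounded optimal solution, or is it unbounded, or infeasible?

unbounded

From the feasible point (934/19, 1017/38), moving in the direction (10, 4) keeps every constraint satisfied while z decreases without bound.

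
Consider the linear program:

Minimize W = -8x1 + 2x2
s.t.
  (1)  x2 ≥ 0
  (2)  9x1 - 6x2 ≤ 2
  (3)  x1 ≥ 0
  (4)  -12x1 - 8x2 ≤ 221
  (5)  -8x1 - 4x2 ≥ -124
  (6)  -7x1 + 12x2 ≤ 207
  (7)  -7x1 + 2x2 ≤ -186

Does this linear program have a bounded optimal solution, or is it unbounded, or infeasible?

The boundaries x2 = 0 and 9x1 - 6x2 = 2 meet at (2/9, 0), but that point violates -7x1 + 2x2 ≤ -186. Every candidate vertex is excluded by some other constraint, so the feasible region is empty.

infeasible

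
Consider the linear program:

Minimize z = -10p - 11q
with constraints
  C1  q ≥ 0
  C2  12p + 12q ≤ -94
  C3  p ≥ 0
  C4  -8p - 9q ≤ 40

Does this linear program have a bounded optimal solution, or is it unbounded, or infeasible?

The boundaries q = 0 and p = 0 meet at (0, 0), but that point violates 12p + 12q ≤ -94. Every candidate vertex is excluded by some other constraint, so the feasible region is empty.

infeasible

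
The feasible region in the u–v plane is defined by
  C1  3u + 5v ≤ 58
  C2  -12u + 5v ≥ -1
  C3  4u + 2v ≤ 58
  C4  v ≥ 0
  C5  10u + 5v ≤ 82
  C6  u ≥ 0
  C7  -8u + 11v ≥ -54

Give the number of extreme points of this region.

The feasible vertices (each the meet of two boundaries and inside every other half-plane) are:
  (24/7, 334/35)
  (0, 58/5)
  (1/12, 0)
  (83/22, 487/55)
  (0, 0)

5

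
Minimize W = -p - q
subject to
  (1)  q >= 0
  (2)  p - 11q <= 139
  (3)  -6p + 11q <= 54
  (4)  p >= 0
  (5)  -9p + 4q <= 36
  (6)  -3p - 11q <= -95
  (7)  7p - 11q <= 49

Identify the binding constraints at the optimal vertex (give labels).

(3) and (7)

Extreme points and W = -p - q:
  (41/9, 244/33) → W = -1183/99
  (103, 672/11) → W = -1805/11
  (72/5, 259/55) → W = -1051/55

The minimum is at (103, 672/11). Substituting into each constraint, equality holds for (3) and (7); the remaining constraints have slack.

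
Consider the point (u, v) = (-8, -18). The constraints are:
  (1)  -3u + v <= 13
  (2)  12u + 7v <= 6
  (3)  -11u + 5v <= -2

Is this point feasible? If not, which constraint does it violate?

feasible

(1): 6 ≤ 13 ✓
(2): -222 ≤ 6 ✓
(3): -2 ≤ -2 ✓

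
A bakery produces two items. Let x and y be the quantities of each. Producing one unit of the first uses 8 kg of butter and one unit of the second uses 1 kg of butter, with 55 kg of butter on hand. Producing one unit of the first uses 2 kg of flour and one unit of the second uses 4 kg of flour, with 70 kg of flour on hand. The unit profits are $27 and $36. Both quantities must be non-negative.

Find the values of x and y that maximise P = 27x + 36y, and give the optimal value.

Vertices and P = 27x + 36y:
  (0, 0) → P = 0
  (0, 35/2) → P = 630
  (55/8, 0) → P = 1485/8
  (5, 15) → P = 675

At the optimal vertex, 8x + y = 55 and 2x + 4y = 70.
Solving simultaneously gives x = 5, y = 15.

x = 5, y = 15, maximum P = 675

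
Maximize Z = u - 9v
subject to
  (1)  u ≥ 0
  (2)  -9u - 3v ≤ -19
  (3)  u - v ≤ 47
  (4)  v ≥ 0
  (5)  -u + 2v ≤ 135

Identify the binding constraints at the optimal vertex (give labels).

(3) and (4)

Corner points and Z = u - 9v:
  (0, 19/3) → Z = -57
  (0, 135/2) → Z = -1215/2
  (19/9, 0) → Z = 19/9
  (47, 0) → Z = 47
  (229, 182) → Z = -1409

The maximum is at (47, 0). Substituting into each constraint, equality holds for (3) and (4); the remaining constraints have slack.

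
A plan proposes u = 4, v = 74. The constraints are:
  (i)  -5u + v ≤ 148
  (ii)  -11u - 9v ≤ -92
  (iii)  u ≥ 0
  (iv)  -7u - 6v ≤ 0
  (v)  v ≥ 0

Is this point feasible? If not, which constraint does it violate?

feasible

(i): 54 ≤ 148 ✓
(ii): -710 ≤ -92 ✓
(iii): 4 ≥ 0 ✓
(iv): -472 ≤ 0 ✓
(v): 74 ≥ 0 ✓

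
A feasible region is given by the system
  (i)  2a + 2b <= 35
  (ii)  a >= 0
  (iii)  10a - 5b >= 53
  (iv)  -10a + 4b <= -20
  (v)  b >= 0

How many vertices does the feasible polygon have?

3

Intersecting each pair of boundary lines and keeping only the points that satisfy every inequality leaves:
  (281/30, 122/15)
  (35/2, 0)
  (53/10, 0)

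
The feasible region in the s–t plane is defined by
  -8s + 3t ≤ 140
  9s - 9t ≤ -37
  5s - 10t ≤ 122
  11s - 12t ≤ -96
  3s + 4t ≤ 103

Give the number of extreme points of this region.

3

Pairwise boundary intersections that survive every other constraint:
  (-464/21, -772/63)
  (-251/41, 1244/41)
  (213/20, 1421/80)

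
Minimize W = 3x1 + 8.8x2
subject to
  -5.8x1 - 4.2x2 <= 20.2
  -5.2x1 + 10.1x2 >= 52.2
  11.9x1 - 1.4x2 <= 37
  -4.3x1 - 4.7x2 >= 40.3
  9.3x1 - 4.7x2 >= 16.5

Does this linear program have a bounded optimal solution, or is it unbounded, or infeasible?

infeasible

The boundaries -4.3x1 - 4.7x2 = 40.3 and 9.3x1 - 4.7x2 = 16.5 meet at (-1.75, -1311/188), but that point violates -5.8x1 - 4.2x2 ≤ 20.2. Every candidate vertex is excluded by some other constraint, so the feasible region is empty.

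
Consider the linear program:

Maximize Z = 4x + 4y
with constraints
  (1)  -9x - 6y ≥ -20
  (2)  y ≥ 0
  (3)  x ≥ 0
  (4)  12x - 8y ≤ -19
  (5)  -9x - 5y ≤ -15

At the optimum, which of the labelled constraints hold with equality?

(1) and (3)

Extreme points and Z = 4x + 4y:
  (0, 10/3) → Z = 40/3
  (23/72, 137/48) → Z = 457/36
  (0, 3) → Z = 12
  (25/132, 117/44) → Z = 376/33

The maximum is at (0, 10/3). Substituting into each constraint, equality holds for (1) and (3); the remaining constraints have slack.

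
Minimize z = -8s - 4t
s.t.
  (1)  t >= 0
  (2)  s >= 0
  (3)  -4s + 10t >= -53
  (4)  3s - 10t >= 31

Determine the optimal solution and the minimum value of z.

s = 22, t = 7/2, minimum z = -190

The binding constraints are -4s + 10t = -53 and 3s - 10t = 31.
Solving simultaneously gives s = 22, t = 7/2.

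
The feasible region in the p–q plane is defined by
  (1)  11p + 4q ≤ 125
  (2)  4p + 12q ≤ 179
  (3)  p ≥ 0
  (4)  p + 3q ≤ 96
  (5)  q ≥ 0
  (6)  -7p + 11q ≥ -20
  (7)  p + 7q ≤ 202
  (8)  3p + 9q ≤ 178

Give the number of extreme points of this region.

Intersecting each pair of boundary lines and keeping only the points that satisfy every inequality leaves:
  (196/29, 1469/116)
  (1455/149, 655/149)
  (0, 179/12)
  (0, 0)
  (20/7, 0)

5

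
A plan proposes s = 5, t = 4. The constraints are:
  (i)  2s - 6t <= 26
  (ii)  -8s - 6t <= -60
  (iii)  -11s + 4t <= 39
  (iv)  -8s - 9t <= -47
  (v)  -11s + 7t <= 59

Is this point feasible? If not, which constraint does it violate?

(i): -14 ≤ 26 ✓
(ii): -64 ≤ -60 ✓
(iii): -39 ≤ 39 ✓
(iv): -76 ≤ -47 ✓
(v): -27 ≤ 59 ✓

feasible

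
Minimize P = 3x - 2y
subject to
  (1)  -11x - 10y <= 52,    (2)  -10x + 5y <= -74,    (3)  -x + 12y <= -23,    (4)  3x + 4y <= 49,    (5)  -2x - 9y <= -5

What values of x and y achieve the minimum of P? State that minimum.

x = 89/11, y = -41/33, minimum P = 883/33

Vertices and P = 3x - 2y:
  (17, -1/2) → P = 52
  (89/11, -41/33) → P = 883/33
  (421/19, -83/19) → P = 1429/19

At the optimal vertex, -x + 12y = -23 and -2x - 9y = -5.
Solving simultaneously gives x = 89/11, y = -41/33.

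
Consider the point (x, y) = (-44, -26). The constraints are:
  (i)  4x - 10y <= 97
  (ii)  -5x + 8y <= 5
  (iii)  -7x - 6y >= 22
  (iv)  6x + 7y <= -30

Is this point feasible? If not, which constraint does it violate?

not feasible — violates (ii)

Constraint (ii): -5x + 8y = 12, which is not ≤ 5. All other constraints are satisfied.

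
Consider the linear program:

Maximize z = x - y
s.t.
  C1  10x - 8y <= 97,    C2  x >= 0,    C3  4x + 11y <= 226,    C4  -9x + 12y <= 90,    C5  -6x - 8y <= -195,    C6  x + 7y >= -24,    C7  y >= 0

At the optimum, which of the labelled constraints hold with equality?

C1 and C5

Vertices and z = x - y:
  (2875/142, 936/71) → z = 1003/142
  (73/4, 171/16) → z = 121/16
  (82/7, 114/7) → z = -32/7
  (45/4, 255/16) → z = -75/16

The maximum is at (73/4, 171/16). Substituting into each constraint, equality holds for C1 and C5; the remaining constraints have slack.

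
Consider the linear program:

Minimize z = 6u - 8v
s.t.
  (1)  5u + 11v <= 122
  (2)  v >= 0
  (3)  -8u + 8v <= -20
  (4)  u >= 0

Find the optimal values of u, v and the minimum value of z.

u = 299/32, v = 219/32, minimum z = 21/16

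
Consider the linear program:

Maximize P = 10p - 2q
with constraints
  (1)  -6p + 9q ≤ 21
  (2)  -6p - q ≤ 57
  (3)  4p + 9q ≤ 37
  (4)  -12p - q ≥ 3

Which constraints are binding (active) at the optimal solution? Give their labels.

Vertices and P = 10p - 2q:
  (-89/10, -18/5) → P = -409/5
  (-8/19, 39/19) → P = -158/19
  (9, -111) → P = 312

The maximum is at (9, -111). Substituting into each constraint, equality holds for (2) and (4); the remaining constraints have slack.

(2) and (4)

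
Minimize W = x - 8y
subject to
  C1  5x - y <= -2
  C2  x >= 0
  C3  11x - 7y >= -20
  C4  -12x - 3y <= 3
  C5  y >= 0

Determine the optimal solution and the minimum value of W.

x = 1/4, y = 13/4, minimum W = -103/4

The binding constraints are 5x - y = -2 and 11x - 7y = -20.
Solving simultaneously gives x = 1/4, y = 13/4.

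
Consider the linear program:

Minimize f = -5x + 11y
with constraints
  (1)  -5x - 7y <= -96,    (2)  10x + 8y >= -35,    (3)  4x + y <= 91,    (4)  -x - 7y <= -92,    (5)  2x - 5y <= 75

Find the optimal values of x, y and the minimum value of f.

Corner points and f = -5x + 11y:
  (-1013/30, 227/6) → f = 585
  (1, 13) → f = 138
  (545/27, 277/27) → f = 322/27
The feasible region is unbounded (it extends along (-1, 4), (-4, 5)), but f strictly increases along every unbounded feasible direction, so there is no improving ray and the minimum is attained at a vertex.

x = 545/27, y = 277/27, minimum f = 322/27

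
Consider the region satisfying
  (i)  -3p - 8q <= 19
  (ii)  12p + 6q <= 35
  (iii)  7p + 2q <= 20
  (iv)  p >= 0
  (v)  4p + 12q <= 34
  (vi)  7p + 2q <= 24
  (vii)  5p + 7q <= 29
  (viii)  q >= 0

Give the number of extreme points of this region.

5

Intersecting each pair of boundary lines and keeping only the points that satisfy every inequality leaves:
  (25/9, 5/18)
  (9/5, 67/30)
  (20/7, 0)
  (0, 17/6)
  (0, 0)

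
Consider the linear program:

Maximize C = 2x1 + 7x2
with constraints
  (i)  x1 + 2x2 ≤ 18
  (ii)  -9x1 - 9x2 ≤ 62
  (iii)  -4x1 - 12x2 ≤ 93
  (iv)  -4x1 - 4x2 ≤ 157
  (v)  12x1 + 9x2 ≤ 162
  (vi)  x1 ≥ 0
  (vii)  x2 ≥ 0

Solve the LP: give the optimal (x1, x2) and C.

Vertices and C = 2x1 + 7x2:
  (54/5, 18/5) → C = 234/5
  (0, 9) → C = 63
  (27/2, 0) → C = 27
  (0, 0) → C = 0

x1 = 0, x2 = 9, maximum C = 63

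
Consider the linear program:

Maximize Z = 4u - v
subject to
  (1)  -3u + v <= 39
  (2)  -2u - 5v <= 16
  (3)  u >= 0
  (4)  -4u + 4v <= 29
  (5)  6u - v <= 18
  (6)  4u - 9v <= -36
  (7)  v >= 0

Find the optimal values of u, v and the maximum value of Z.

Corner points and Z = 4u - v:
  (0, 29/4) → Z = -29/4
  (0, 4) → Z = -4
  (101/20, 123/10) → Z = 79/10
  (99/25, 144/25) → Z = 252/25

The binding constraints are 6u - v = 18 and 4u - 9v = -36.
Solving simultaneously gives u = 99/25, v = 144/25.

u = 99/25, v = 144/25, maximum Z = 252/25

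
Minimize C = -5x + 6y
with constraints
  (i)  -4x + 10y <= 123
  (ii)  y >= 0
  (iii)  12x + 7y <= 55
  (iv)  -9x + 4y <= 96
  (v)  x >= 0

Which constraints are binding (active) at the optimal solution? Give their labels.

Vertices and C = -5x + 6y:
  (55/12, 0) → C = -275/12
  (0, 0) → C = 0
  (0, 55/7) → C = 330/7

The minimum is at (55/12, 0). Substituting into each constraint, equality holds for (ii) and (iii); the remaining constraints have slack.

(ii) and (iii)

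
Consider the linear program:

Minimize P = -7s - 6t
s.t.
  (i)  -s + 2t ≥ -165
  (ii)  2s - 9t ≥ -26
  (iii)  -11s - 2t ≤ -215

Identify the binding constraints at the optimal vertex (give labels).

(i) and (ii)

Vertices and P = -7s - 6t:
  (1537/5, 356/5) → P = -2579
  (95/3, -200/3) → P = 535/3
  (1883/103, 716/103) → P = -17477/103

The minimum is at (1537/5, 356/5). Substituting into each constraint, equality holds for (i) and (ii); the remaining constraints have slack.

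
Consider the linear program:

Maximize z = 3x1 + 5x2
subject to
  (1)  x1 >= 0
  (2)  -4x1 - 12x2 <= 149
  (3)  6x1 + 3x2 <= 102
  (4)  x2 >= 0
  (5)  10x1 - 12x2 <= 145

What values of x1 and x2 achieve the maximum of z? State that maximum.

x1 = 0, x2 = 34, maximum z = 170

Feasible corners and z = 3x1 + 5x2:
  (0, 34) → z = 170
  (0, 0) → z = 0
  (553/34, 25/17) → z = 1909/34
  (29/2, 0) → z = 87/2

The optimum lies where x1 = 0 and 6x1 + 3x2 = 102.
Solving simultaneously gives x1 = 0, x2 = 34.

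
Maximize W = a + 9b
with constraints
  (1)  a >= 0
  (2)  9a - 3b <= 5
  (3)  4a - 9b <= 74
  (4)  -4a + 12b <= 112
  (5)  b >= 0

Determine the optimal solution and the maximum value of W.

Corner points and W = a + 9b:
  (0, 28/3) → W = 84
  (0, 0) → W = 0
  (33/8, 257/24) → W = 201/2
  (5/9, 0) → W = 5/9

The binding constraints are 9a - 3b = 5 and -4a + 12b = 112.
Solving simultaneously gives a = 33/8, b = 257/24.

a = 33/8, b = 257/24, maximum W = 201/2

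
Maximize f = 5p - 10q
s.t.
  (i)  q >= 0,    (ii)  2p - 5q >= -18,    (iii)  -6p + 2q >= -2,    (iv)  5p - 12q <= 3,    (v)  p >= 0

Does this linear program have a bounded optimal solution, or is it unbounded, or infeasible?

bounded optimum

Corner points and f = 5p - 10q:
  (1/3, 0) → f = 5/3
  (0, 0) → f = 0
  (23/13, 56/13) → f = -445/13
  (0, 18/5) → f = -36
The feasible region has finitely many vertices and no improving ray; the maximum is 5/3 at (1/3, 0).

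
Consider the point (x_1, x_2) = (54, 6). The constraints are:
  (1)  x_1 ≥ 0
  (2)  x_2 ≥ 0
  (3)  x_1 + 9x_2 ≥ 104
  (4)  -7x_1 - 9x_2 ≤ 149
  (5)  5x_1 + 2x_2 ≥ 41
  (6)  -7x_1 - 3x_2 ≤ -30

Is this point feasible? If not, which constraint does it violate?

(1): 54 ≥ 0 ✓
(2): 6 ≥ 0 ✓
(3): 108 ≥ 104 ✓
(4): -432 ≤ 149 ✓
(5): 282 ≥ 41 ✓
(6): -396 ≤ -30 ✓

feasible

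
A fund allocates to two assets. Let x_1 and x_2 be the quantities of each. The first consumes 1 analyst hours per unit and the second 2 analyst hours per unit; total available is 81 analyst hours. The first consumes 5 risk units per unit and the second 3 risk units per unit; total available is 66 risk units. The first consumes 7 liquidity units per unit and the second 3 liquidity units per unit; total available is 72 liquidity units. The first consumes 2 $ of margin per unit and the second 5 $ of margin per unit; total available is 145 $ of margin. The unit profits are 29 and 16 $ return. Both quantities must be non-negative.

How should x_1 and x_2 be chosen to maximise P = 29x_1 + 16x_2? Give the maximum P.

x_1 = 3, x_2 = 17, maximum P = 359

Extreme points and P = 29x_1 + 16x_2:
  (0, 0) → P = 0
  (0, 22) → P = 352
  (72/7, 0) → P = 2088/7
  (3, 17) → P = 359

The optimum lies where 5x_1 + 3x_2 = 66 and 7x_1 + 3x_2 = 72.
Solving simultaneously gives x_1 = 3, x_2 = 17.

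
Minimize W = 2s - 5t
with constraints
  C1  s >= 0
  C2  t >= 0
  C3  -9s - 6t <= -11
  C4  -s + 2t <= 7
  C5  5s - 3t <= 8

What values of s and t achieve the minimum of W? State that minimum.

s = 37/7, t = 43/7, minimum W = -141/7

Extreme points and W = 2s - 5t:
  (0, 11/6) → W = -55/6
  (0, 7/2) → W = -35/2
  (11/9, 0) → W = 22/9
  (8/5, 0) → W = 16/5
  (37/7, 43/7) → W = -141/7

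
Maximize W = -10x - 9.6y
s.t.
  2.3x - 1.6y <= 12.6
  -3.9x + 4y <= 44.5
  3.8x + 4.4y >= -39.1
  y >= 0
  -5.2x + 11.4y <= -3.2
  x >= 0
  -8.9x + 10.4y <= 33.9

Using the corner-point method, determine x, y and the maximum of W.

x = 8/13, y = 0, maximum W = -80/13

Vertices and W = -10x - 9.6y:
  (126/23, 0) → W = -1260/23
  (6926/895, 2908/895) → W = -485884/4475
  (8/13, 0) → W = -80/13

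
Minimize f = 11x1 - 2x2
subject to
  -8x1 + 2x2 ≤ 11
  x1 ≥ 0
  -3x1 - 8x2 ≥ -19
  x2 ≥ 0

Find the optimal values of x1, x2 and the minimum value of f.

x1 = 0, x2 = 19/8, minimum f = -19/4

At the optimal vertex, x1 = 0 and -3x1 - 8x2 = -19.
Solving simultaneously gives x1 = 0, x2 = 19/8.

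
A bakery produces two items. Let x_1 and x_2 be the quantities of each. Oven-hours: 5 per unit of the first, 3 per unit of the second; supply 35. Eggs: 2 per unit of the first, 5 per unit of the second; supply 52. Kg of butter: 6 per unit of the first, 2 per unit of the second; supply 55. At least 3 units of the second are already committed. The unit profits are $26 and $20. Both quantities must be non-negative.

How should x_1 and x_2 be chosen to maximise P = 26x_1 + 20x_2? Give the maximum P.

Extreme points and P = 26x_1 + 20x_2:
  (0, 52/5) → P = 208
  (0, 3) → P = 60
  (1, 10) → P = 226
  (26/5, 3) → P = 976/5

At the optimal vertex, 5x_1 + 3x_2 = 35 and 2x_1 + 5x_2 = 52.
Solving simultaneously gives x_1 = 1, x_2 = 10.

x_1 = 1, x_2 = 10, maximum P = 226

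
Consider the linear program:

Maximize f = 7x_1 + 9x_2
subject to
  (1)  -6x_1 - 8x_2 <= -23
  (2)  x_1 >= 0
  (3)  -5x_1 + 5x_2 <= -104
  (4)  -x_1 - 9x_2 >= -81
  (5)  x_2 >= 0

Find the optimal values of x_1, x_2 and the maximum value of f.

x_1 = 81, x_2 = 0, maximum f = 567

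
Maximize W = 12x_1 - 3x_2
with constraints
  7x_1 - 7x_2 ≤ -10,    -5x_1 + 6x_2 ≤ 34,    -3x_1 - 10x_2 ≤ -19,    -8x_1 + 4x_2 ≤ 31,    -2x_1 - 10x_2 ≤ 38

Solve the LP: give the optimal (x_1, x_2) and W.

x_1 = 178/7, x_2 = 188/7, maximum W = 1572/7

Extreme points and W = 12x_1 - 3x_2:
  (178/7, 188/7) → W = 1572/7
  (33/91, 163/91) → W = -93/91
  (-25/14, 117/28) → W = -951/28
  (-117/46, 245/92) → W = -3543/92

The optimum lies where 7x_1 - 7x_2 = -10 and -5x_1 + 6x_2 = 34.
Solving simultaneously gives x_1 = 178/7, x_2 = 188/7.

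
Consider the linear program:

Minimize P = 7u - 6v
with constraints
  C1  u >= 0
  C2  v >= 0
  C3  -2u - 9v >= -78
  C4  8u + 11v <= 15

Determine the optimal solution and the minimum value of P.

Extreme points and P = 7u - 6v:
  (0, 0) → P = 0
  (0, 15/11) → P = -90/11
  (15/8, 0) → P = 105/8

The binding constraints are u = 0 and 8u + 11v = 15.
Solving simultaneously gives u = 0, v = 15/11.

u = 0, v = 15/11, minimum P = -90/11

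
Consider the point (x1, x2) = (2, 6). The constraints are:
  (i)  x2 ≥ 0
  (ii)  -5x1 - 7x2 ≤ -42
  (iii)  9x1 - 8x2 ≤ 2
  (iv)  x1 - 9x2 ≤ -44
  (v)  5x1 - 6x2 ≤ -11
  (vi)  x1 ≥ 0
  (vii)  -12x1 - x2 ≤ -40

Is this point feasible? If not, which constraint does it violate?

Constraint (vii): -12x1 - x2 = -30, which is not ≤ -40. All other constraints are satisfied.

not feasible — violates (vii)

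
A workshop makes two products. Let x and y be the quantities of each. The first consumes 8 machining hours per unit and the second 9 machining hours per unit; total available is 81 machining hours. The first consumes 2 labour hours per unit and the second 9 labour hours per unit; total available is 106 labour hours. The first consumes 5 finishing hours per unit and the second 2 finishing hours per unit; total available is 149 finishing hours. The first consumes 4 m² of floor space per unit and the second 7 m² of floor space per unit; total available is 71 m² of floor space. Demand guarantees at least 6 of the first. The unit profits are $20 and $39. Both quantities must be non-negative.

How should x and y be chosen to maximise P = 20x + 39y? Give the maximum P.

Extreme points and P = 20x + 39y:
  (81/8, 0) → P = 405/2
  (6, 0) → P = 120
  (6, 11/3) → P = 263

At the optimal vertex, 8x + 9y = 81 and x = 6.
Solving simultaneously gives x = 6, y = 11/3.

x = 6, y = 11/3, maximum P = 263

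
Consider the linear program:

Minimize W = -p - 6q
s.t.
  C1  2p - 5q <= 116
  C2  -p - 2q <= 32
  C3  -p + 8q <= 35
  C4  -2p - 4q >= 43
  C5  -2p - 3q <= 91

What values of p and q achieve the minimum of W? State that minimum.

At the optimal vertex, -p + 8q = 35 and -2p - 4q = 43.
Solving simultaneously gives p = -121/5, q = 27/20.

p = -121/5, q = 27/20, minimum W = 161/10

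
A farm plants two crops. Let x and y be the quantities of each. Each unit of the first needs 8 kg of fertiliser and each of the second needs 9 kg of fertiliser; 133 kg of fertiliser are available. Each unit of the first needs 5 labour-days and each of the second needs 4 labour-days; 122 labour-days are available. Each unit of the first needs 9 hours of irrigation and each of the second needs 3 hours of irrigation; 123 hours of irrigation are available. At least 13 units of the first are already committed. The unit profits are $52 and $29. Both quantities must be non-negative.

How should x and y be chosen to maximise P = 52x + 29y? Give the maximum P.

Feasible corners and P = 52x + 29y:
  (41/3, 0) → P = 2132/3
  (13, 0) → P = 676
  (13, 2) → P = 734

The optimum lies where 9x + 3y = 123 and x = 13.
Solving simultaneously gives x = 13, y = 2.

x = 13, y = 2, maximum P = 734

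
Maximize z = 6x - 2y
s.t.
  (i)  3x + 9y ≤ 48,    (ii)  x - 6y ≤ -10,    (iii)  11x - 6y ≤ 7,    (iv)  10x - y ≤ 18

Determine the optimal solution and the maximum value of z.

x = 101/49, y = 128/49, maximum z = 50/7

Feasible corners and z = 6x - 2y:
  (70/31, 142/31) → z = 136/31
  (17/10, 39/20) → z = 63/10
  (101/49, 128/49) → z = 50/7
The feasible region is unbounded (it extends along (-6, -1), (-3, 1)), but z strictly decreases along every unbounded feasible direction, so there is no improving ray and the maximum is attained at a vertex.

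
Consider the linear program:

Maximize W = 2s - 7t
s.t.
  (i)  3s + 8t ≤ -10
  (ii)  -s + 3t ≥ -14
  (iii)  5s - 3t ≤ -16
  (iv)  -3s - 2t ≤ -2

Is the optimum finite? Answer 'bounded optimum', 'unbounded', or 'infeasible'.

The boundaries 3s + 8t = -10 and -s + 3t = -14 meet at (82/17, -52/17), but that point violates 5s - 3t ≤ -16. Every candidate vertex is excluded by some other constraint, so the feasible region is empty.

infeasible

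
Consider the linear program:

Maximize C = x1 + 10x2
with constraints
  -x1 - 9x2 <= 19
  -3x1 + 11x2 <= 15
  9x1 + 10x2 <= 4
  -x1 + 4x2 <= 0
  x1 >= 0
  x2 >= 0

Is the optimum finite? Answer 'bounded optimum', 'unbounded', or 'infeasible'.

Vertices and C = x1 + 10x2:
  (8/23, 2/23) → C = 28/23
  (4/9, 0) → C = 4/9
  (0, 0) → C = 0
The feasible region has finitely many vertices and no improving ray; the maximum is 28/23 at (8/23, 2/23).

bounded optimum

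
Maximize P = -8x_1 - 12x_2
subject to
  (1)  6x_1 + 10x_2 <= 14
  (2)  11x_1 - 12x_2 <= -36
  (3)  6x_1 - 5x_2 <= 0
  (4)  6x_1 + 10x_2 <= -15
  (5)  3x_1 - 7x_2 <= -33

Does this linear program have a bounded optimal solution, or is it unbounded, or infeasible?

From the feasible point (-145/24, 17/8), moving in the direction (-7, -3) keeps every constraint satisfied while P increases without bound.

unbounded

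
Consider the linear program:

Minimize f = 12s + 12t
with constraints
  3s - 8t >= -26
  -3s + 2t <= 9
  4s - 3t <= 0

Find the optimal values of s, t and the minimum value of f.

s = -27, t = -36, minimum f = -756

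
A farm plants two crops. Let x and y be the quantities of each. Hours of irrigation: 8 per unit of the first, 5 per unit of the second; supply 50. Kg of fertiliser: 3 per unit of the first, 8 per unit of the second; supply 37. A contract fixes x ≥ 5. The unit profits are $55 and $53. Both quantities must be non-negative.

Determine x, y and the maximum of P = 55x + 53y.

Vertices and P = 55x + 53y:
  (25/4, 0) → P = 1375/4
  (5, 0) → P = 275
  (5, 2) → P = 381

x = 5, y = 2, maximum P = 381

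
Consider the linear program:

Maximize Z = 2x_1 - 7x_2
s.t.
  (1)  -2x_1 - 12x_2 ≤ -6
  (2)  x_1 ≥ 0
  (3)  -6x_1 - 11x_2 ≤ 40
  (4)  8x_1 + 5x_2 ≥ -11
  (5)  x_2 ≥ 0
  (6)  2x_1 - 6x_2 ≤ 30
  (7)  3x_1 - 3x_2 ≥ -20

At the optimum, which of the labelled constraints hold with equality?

(5) and (6)

Vertices and Z = 2x_1 - 7x_2:
  (0, 1/2) → Z = -7/2
  (3, 0) → Z = 6
  (0, 20/3) → Z = -140/3
  (15, 0) → Z = 30
The feasible region is unbounded (it extends along (3, 1), (1, 1)), but Z strictly decreases along every unbounded feasible direction, so there is no improving ray and the maximum is attained at a vertex.

The maximum is at (15, 0). Substituting into each constraint, equality holds for (5) and (6); the remaining constraints have slack.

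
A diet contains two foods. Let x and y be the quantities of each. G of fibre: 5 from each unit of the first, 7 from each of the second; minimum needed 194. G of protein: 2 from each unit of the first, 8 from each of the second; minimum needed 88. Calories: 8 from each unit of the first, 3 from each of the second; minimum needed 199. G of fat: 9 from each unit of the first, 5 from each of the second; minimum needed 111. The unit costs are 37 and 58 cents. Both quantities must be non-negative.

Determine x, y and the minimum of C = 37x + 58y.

Corner points and C = 37x + 58y:
  (0, 199/3) → C = 11542/3
  (44, 0) → C = 1628
  (36, 2) → C = 1448
  (811/41, 557/41) → C = 62313/41
The feasible region is unbounded (it extends along (0, 1), (1, 0)), but C strictly increases along every unbounded feasible direction, so there is no improving ray and the minimum is attained at a vertex.

x = 36, y = 2, minimum C = 1448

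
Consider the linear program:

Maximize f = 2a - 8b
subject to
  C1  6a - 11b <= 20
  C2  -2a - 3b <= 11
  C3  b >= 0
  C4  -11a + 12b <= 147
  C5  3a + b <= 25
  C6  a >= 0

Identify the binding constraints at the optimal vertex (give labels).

Extreme points and f = 2a - 8b:
  (10/3, 0) → f = 20/3
  (295/39, 30/13) → f = -10/3
  (0, 0) → f = 0
  (153/47, 716/47) → f = -5422/47
  (0, 49/4) → f = -98

The maximum is at (10/3, 0). Substituting into each constraint, equality holds for C1 and C3; the remaining constraints have slack.

C1 and C3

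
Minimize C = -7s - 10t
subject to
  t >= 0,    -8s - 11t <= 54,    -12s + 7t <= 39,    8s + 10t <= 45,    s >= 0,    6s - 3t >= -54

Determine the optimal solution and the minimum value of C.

s = 0, t = 9/2, minimum C = -45

Corner points and C = -7s - 10t:
  (45/8, 0) → C = -315/8
  (0, 0) → C = 0
  (0, 9/2) → C = -45

The binding constraints are 8s + 10t = 45 and s = 0.
Solving simultaneously gives s = 0, t = 9/2.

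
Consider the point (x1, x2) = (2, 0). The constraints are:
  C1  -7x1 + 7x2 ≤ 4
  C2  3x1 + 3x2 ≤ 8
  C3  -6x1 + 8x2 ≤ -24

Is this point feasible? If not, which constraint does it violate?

not feasible — violates C3

Constraint C3: -6x1 + 8x2 = -12, which is not ≤ -24. All other constraints are satisfied.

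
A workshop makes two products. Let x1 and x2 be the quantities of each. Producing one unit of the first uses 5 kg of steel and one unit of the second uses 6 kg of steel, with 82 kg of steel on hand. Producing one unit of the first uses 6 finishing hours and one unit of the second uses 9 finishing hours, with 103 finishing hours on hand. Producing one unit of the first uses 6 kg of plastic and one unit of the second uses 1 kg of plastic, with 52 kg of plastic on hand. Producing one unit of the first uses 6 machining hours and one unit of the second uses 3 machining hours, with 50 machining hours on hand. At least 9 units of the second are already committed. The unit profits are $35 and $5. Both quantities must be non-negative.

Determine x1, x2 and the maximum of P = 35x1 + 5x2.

Feasible corners and P = 35x1 + 5x2:
  (0, 103/9) → P = 515/9
  (0, 9) → P = 45
  (11/3, 9) → P = 520/3

The optimum lies where 6x1 + 9x2 = 103 and x2 = 9.
Solving simultaneously gives x1 = 11/3, x2 = 9.

x1 = 11/3, x2 = 9, maximum P = 520/3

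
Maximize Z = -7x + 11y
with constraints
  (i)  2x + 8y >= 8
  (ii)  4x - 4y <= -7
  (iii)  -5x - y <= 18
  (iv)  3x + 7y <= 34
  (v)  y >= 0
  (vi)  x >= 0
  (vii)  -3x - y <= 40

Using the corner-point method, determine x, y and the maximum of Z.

Vertices and Z = -7x + 11y:
  (87/40, 157/40) → Z = 559/20
  (0, 7/4) → Z = 77/4
  (0, 34/7) → Z = 374/7

At the optimal vertex, 3x + 7y = 34 and x = 0.
Solving simultaneously gives x = 0, y = 34/7.

x = 0, y = 34/7, maximum Z = 374/7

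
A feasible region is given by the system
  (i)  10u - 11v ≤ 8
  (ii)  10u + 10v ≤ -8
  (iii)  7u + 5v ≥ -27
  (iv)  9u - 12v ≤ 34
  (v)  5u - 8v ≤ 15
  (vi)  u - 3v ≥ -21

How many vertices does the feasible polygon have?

Pairwise boundary intersections that survive every other constraint:
  (-4/105, -16/21)
  (-257/127, -326/127)
  (-117/20, 101/20)
  (-93/13, 60/13)

4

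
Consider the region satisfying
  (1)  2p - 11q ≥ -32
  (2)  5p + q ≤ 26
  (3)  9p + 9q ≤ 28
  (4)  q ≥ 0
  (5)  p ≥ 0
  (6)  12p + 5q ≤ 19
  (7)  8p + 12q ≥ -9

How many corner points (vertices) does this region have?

Of the 21 pairwise boundary intersections, those satisfying every inequality are:
  (20/117, 344/117)
  (0, 32/11)
  (31/63, 55/21)
  (0, 0)
  (19/12, 0)

5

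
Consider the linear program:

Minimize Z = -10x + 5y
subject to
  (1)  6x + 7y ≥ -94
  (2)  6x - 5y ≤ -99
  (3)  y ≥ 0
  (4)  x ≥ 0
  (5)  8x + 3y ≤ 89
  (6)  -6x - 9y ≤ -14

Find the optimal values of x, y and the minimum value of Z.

Extreme points and Z = -10x + 5y:
  (0, 99/5) → Z = 99
  (74/29, 663/29) → Z = 2575/29
  (0, 89/3) → Z = 445/3

At the optimal vertex, 6x - 5y = -99 and 8x + 3y = 89.
Solving simultaneously gives x = 74/29, y = 663/29.

x = 74/29, y = 663/29, minimum Z = 2575/29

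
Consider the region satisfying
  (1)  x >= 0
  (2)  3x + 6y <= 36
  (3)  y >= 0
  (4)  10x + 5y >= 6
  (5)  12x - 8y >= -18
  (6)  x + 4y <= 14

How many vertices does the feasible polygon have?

Pairwise boundary intersections that survive every other constraint:
  (0, 6/5)
  (0, 9/4)
  (12, 0)
  (10, 1)
  (3/5, 0)
  (5/7, 93/28)

6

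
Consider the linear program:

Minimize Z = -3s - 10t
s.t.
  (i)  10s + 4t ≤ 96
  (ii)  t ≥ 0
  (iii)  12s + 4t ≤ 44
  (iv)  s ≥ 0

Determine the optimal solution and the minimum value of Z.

Corner points and Z = -3s - 10t:
  (11/3, 0) → Z = -11
  (0, 0) → Z = 0
  (0, 11) → Z = -110

s = 0, t = 11, minimum Z = -110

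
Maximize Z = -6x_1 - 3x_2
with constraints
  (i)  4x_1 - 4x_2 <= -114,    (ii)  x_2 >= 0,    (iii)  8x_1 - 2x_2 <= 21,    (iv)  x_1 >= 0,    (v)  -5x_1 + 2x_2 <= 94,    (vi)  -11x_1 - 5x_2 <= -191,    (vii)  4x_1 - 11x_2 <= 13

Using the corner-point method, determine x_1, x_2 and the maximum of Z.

Corner points and Z = -6x_1 - 3x_2:
  (13, 83/2) → Z = -405/2
  (97/32, 1009/32) → Z = -3609/32
  (115/3, 857/6) → Z = -1317/2
  (0, 47) → Z = -141
  (0, 191/5) → Z = -573/5

The binding constraints are 4x_1 - 4x_2 = -114 and -11x_1 - 5x_2 = -191.
Solving simultaneously gives x_1 = 97/32, x_2 = 1009/32.

x_1 = 97/32, x_2 = 1009/32, maximum Z = -3609/32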